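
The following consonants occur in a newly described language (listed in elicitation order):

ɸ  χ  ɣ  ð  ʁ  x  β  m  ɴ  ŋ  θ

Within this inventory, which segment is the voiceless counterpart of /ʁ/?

/χ/

/ʁ/ is a voiced uvular fricative.
The voiceless counterpart is a voiceless uvular fricative — in this inventory, /χ/.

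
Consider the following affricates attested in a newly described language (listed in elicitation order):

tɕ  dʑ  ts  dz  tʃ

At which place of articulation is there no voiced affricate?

Voiceless: /ts/ (alveolar), /tʃ/ (postalveolar), /tɕ/ (alveolo-palatal).
Voiced: /dz/ (alveolar), /dʑ/ (alveolo-palatal).
Every place of articulation has a voiced member except postalveolar, where /dʒ/ would be expected.

postalveolar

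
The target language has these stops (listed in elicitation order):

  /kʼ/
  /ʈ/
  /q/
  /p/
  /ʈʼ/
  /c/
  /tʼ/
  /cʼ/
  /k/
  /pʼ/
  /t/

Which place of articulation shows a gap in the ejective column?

uvular

bilabial: plain /p/, ejective /pʼ/.
alveolar: plain /t/, ejective /tʼ/.
retroflex: plain /ʈ/, ejective /ʈʼ/.
palatal: plain /c/, ejective /cʼ/.
velar: plain /k/, ejective /kʼ/.
uvular: plain /q/, ejective —.
Every place of articulation has an ejective member except uvular, where /qʼ/ would be expected.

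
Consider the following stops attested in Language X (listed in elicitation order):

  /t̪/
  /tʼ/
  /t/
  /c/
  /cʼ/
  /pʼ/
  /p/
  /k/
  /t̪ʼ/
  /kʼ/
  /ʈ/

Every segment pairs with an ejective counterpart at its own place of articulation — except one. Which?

Bilabial: /p/ ~ /pʼ/
Dental: /t̪/ ~ /t̪ʼ/
Alveolar: /t/ ~ /tʼ/
Palatal: /c/ ~ /cʼ/
Velar: /k/ ~ /kʼ/
Retroflex: only /ʈ/ (plain); no ejective partner.
So /ʈ/ is the unpaired segment.

/ʈ/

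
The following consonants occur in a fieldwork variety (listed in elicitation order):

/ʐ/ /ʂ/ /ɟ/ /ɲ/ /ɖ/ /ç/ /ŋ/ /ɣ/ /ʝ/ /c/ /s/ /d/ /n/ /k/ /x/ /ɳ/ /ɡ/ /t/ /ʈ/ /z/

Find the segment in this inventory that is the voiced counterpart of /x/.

/x/ is a voiceless velar fricative.
The voiced counterpart is a voiced velar fricative — in this inventory, /ɣ/.

/ɣ/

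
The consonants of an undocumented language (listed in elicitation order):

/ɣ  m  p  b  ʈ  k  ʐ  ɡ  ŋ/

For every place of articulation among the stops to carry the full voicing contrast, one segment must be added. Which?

/ɖ/

Voiceless: /p/ (bilabial), /ʈ/ (retroflex), /k/ (velar).
Voiced: /b/ (bilabial), /ɡ/ (velar).
The retroflex row has no voiced member, so the gap is the voiced retroflex stop /ɖ/.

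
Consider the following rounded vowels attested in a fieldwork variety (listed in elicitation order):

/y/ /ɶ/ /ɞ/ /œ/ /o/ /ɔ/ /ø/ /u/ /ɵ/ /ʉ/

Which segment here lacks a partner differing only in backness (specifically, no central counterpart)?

High: /y/ ~ /ʉ/ ~ /u/
High-mid: /ø/ ~ /ɵ/ ~ /o/
Low-mid: /œ/ ~ /ɞ/ ~ /ɔ/
Low: only /ɶ/ (front); no central partner.
So /ɶ/ is the unpaired segment.

/ɶ/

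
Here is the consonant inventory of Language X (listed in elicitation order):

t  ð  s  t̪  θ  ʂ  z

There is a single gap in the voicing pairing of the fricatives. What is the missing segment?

place of articulation  voiceless  voiced  
dental            θ         ð       
alveolar          s         z       
retroflex         ʂ         —       
The retroflex row has no voiced member, so the gap is the voiced retroflex fricative /ʐ/.

/ʐ/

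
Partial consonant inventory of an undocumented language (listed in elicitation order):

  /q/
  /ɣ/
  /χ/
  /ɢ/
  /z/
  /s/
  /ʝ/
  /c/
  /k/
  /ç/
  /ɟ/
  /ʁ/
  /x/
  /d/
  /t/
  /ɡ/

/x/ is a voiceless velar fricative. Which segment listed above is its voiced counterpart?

/ɣ/

The voiced counterpart is a voiced velar fricative — in this inventory, /ɣ/.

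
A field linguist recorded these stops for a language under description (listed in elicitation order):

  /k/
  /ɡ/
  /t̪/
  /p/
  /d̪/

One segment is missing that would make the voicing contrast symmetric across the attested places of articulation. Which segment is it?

/b/

bilabial: voiceless /p/, voiced —.
dental: voiceless /t̪/, voiced /d̪/.
velar: voiceless /k/, voiced /ɡ/.
The bilabial row has no voiced member, so the gap is the voiced bilabial stop /b/.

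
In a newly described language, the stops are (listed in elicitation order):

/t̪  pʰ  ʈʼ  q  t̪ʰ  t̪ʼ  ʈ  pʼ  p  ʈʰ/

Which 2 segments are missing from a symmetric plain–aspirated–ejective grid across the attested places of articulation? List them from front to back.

Plain: /p/ (bilabial), /t̪/ (dental), /ʈ/ (retroflex), /q/ (uvular).
Aspirated: /pʰ/ (bilabial), /t̪ʰ/ (dental), /ʈʰ/ (retroflex).
Ejective: /pʼ/ (bilabial), /t̪ʼ/ (dental), /ʈʼ/ (retroflex).
Gaps, from front to back: uvular lacks aspirated (/qʰ/); uvular lacks ejective (/qʼ/).

/qʰ/, /qʼ/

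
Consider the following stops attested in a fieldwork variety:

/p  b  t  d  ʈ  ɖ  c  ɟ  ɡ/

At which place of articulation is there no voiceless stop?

velar

bilabial: voiceless /p/, voiced /b/.
alveolar: voiceless /t/, voiced /d/.
retroflex: voiceless /ʈ/, voiced /ɖ/.
palatal: voiceless /c/, voiced /ɟ/.
velar: voiceless —, voiced /ɡ/.
Every place of articulation has a voiceless member except velar, where /k/ would be expected.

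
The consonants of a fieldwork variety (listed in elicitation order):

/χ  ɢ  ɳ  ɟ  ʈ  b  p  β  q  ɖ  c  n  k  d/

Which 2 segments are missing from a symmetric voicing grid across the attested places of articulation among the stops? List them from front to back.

/t/, /ɡ/

Voiceless: /p/ (bilabial), /ʈ/ (retroflex), /c/ (palatal), /k/ (velar), /q/ (uvular).
Voiced: /b/ (bilabial), /d/ (alveolar), /ɖ/ (retroflex), /ɟ/ (palatal), /ɢ/ (uvular).
Gaps, from front to back: alveolar lacks voiceless (/t/); velar lacks voiced (/ɡ/).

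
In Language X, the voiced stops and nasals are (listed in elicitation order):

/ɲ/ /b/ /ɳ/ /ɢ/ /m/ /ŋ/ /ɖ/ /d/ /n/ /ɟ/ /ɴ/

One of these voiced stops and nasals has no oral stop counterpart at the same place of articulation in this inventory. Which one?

/ŋ/

Bilabial: /b/ ~ /m/
Alveolar: /d/ ~ /n/
Retroflex: /ɖ/ ~ /ɳ/
Palatal: /ɟ/ ~ /ɲ/
Uvular: /ɢ/ ~ /ɴ/
Velar: only /ŋ/ (nasal); no oral stop partner.
So /ŋ/ is the unpaired segment.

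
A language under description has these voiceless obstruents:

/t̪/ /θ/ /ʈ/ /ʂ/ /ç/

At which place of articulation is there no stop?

palatal

Stop: /t̪/ (dental), /ʈ/ (retroflex).
Fricative: /θ/ (dental), /ʂ/ (retroflex), /ç/ (palatal).
Every place of articulation has a stop member except palatal, where /c/ would be expected.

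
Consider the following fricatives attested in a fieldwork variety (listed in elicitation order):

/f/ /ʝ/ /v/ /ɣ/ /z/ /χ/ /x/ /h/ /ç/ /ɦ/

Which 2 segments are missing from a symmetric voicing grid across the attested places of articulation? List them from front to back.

Voiceless: /f/ (labiodental), /ç/ (palatal), /x/ (velar), /χ/ (uvular), /h/ (glottal).
Voiced: /v/ (labiodental), /z/ (alveolar), /ʝ/ (palatal), /ɣ/ (velar), /ɦ/ (glottal).
Gaps, from front to back: alveolar lacks voiceless (/s/); uvular lacks voiced (/ʁ/).

/s/, /ʁ/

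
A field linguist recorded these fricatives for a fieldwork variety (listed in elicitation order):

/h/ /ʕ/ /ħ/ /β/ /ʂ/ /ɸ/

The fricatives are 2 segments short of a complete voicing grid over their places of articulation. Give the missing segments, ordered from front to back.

bilabial: voiceless /ɸ/, voiced /β/.
retroflex: voiceless /ʂ/, voiced —.
pharyngeal: voiceless /ħ/, voiced /ʕ/.
glottal: voiceless /h/, voiced —.
Gaps, from front to back: retroflex lacks voiced (/ʐ/); glottal lacks voiced (/ɦ/).

/ʐ/, /ɦ/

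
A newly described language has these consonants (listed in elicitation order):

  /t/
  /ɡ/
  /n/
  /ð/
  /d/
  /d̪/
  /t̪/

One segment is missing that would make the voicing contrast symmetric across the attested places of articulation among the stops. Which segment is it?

dental: voiceless /t̪/, voiced /d̪/.
alveolar: voiceless /t/, voiced /d/.
velar: voiceless —, voiced /ɡ/.
The velar row has no voiceless member, so the gap is the voiceless velar stop /k/.

/k/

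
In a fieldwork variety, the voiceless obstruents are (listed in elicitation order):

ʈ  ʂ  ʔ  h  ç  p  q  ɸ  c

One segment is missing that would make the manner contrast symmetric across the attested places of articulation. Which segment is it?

/χ/

bilabial: stop /p/, fricative /ɸ/.
retroflex: stop /ʈ/, fricative /ʂ/.
palatal: stop /c/, fricative /ç/.
uvular: stop /q/, fricative —.
glottal: stop /ʔ/, fricative /h/.
The uvular row has no fricative member, so the gap is the uvular fricative /χ/.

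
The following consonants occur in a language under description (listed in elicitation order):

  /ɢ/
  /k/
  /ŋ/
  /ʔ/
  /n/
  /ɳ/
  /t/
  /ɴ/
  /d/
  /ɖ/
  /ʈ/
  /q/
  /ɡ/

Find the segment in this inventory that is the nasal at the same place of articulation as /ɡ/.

/ŋ/

/ɡ/ is a voiced velar stop.
The nasal at the same place is a velar nasal — in this inventory, /ŋ/.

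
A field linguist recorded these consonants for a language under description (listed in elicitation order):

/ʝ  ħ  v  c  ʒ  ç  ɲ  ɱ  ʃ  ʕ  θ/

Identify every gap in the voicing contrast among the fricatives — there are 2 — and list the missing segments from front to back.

/f/, /ð/

labiodental: voiceless —, voiced /v/.
dental: voiceless /θ/, voiced —.
postalveolar: voiceless /ʃ/, voiced /ʒ/.
palatal: voiceless /ç/, voiced /ʝ/.
pharyngeal: voiceless /ħ/, voiced /ʕ/.
Gaps, from front to back: labiodental lacks voiceless (/f/); dental lacks voiced (/ð/).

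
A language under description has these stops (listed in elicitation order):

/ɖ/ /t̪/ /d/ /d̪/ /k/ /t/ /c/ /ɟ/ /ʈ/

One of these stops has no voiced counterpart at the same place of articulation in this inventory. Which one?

Dental: /t̪/ ~ /d̪/
Alveolar: /t/ ~ /d/
Retroflex: /ʈ/ ~ /ɖ/
Palatal: /c/ ~ /ɟ/
Velar: only /k/ (voiceless); no voiced partner.
So /k/ is the unpaired segment.

/k/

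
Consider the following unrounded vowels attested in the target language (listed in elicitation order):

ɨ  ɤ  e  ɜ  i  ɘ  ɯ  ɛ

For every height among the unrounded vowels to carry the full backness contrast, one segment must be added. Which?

height            front     central   back    
high              i         ɨ         ɯ       
high-mid          e         ɘ         ɤ       
low-mid           ɛ         ɜ         —       
The low-mid row has no back member, so the gap is the low-mid back unrounded vowel /ʌ/.

/ʌ/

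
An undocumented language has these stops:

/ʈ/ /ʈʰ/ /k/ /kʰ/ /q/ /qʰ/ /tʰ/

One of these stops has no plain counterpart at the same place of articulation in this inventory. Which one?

/tʰ/

Retroflex: /ʈ/ ~ /ʈʰ/
Velar: /k/ ~ /kʰ/
Uvular: /q/ ~ /qʰ/
Alveolar: only /tʰ/ (aspirated); no plain partner.
So /tʰ/ is the unpaired segment.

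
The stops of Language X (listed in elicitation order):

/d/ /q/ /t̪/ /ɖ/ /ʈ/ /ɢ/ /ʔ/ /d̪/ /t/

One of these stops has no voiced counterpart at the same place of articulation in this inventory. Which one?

Dental: /t̪/ ~ /d̪/
Alveolar: /t/ ~ /d/
Retroflex: /ʈ/ ~ /ɖ/
Uvular: /q/ ~ /ɢ/
Glottal: only /ʔ/ (voiceless); no voiced partner.
So /ʔ/ is the unpaired segment.

/ʔ/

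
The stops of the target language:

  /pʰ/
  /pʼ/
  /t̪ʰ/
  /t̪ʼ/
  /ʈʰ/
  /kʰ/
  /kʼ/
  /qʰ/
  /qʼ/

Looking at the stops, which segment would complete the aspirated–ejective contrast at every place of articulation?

bilabial: aspirated /pʰ/, ejective /pʼ/.
dental: aspirated /t̪ʰ/, ejective /t̪ʼ/.
retroflex: aspirated /ʈʰ/, ejective —.
velar: aspirated /kʰ/, ejective /kʼ/.
uvular: aspirated /qʰ/, ejective /qʼ/.
The retroflex row has no ejective member, so the gap is the ejective retroflex stop /ʈʼ/.

/ʈʼ/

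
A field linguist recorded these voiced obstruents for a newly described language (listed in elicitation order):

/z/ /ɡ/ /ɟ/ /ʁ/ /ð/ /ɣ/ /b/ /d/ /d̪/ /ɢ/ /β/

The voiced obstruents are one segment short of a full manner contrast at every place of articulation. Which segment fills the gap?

/ʝ/

Stop: /b/ (bilabial), /d̪/ (dental), /d/ (alveolar), /ɟ/ (palatal), /ɡ/ (velar), /ɢ/ (uvular).
Fricative: /β/ (bilabial), /ð/ (dental), /z/ (alveolar), /ɣ/ (velar), /ʁ/ (uvular).
The palatal row has no fricative member, so the gap is the palatal fricative /ʝ/.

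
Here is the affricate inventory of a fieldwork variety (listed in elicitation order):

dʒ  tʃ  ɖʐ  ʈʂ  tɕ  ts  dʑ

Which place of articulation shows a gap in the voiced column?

Voiceless: /ts/ (alveolar), /tʃ/ (postalveolar), /ʈʂ/ (retroflex), /tɕ/ (alveolo-palatal).
Voiced: /dʒ/ (postalveolar), /ɖʐ/ (retroflex), /dʑ/ (alveolo-palatal).
Every place of articulation has a voiced member except alveolar, where /dz/ would be expected.

alveolar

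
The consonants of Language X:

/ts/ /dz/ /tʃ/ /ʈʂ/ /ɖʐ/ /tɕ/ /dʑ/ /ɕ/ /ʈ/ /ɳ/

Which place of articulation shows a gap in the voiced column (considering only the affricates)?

Voiceless: /ts/ (alveolar), /tʃ/ (postalveolar), /ʈʂ/ (retroflex), /tɕ/ (alveolo-palatal).
Voiced: /dz/ (alveolar), /ɖʐ/ (retroflex), /dʑ/ (alveolo-palatal).
Every place of articulation has a voiced member except postalveolar, where /dʒ/ would be expected.

postalveolar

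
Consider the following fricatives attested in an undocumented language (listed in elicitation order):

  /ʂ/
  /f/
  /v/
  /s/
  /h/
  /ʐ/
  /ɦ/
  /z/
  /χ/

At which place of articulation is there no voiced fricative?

uvular

labiodental: voiceless /f/, voiced /v/.
alveolar: voiceless /s/, voiced /z/.
retroflex: voiceless /ʂ/, voiced /ʐ/.
uvular: voiceless /χ/, voiced —.
glottal: voiceless /h/, voiced /ɦ/.
Every place of articulation has a voiced member except uvular, where /ʁ/ would be expected.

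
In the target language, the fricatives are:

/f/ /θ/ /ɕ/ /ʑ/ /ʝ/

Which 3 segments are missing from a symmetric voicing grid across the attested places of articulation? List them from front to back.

Voiceless: /f/ (labiodental), /θ/ (dental), /ɕ/ (alveolo-palatal).
Voiced: /ʑ/ (alveolo-palatal), /ʝ/ (palatal).
Gaps, from front to back: labiodental lacks voiced (/v/); dental lacks voiced (/ð/); palatal lacks voiceless (/ç/).

/v/, /ð/, /ç/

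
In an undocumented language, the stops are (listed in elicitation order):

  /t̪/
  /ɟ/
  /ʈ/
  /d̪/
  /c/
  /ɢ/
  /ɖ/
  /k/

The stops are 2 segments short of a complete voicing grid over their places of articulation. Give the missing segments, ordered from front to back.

/ɡ/, /q/

place of articulation  voiceless  voiced  
dental            t̪        d̪      
retroflex         ʈ         ɖ       
palatal           c         ɟ       
velar             k         —       
uvular            —         ɢ       
Gaps, from front to back: velar lacks voiced (/ɡ/); uvular lacks voiceless (/q/).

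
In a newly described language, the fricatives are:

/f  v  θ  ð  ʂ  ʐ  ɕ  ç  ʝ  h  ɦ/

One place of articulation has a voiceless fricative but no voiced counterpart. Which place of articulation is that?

alveolo-palatal

Voiceless: /f/ (labiodental), /θ/ (dental), /ʂ/ (retroflex), /ɕ/ (alveolo-palatal), /ç/ (palatal), /h/ (glottal).
Voiced: /v/ (labiodental), /ð/ (dental), /ʐ/ (retroflex), /ʝ/ (palatal), /ɦ/ (glottal).
Every place of articulation has a voiced member except alveolo-palatal, where /ʑ/ would be expected.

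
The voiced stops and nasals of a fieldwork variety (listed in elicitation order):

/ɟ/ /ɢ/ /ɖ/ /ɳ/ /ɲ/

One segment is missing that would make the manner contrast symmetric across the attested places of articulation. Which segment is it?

/ɴ/

place of articulation  oral stop  nasal   
retroflex         ɖ         ɳ       
palatal           ɟ         ɲ       
uvular            ɢ         —       
The uvular row has no nasal member, so the gap is the uvular nasal /ɴ/.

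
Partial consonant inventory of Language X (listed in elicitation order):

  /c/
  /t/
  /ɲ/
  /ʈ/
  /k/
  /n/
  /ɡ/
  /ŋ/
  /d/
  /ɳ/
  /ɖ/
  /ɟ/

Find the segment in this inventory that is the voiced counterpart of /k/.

/ɡ/

/k/ is a voiceless velar stop.
The voiced counterpart is a voiced velar stop — in this inventory, /ɡ/.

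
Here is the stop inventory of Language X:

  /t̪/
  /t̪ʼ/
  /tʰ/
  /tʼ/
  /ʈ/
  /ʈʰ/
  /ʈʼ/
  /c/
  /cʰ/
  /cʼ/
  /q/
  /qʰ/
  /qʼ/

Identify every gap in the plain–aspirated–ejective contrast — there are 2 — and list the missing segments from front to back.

place of articulation  plain     aspirated  ejective
dental            t̪        —         t̪ʼ     
alveolar          —         tʰ        tʼ      
retroflex         ʈ         ʈʰ        ʈʼ      
palatal           c         cʰ        cʼ      
uvular            q         qʰ        qʼ      
Gaps, from front to back: dental lacks aspirated (/t̪ʰ/); alveolar lacks plain (/t/).

/t̪ʰ/, /t/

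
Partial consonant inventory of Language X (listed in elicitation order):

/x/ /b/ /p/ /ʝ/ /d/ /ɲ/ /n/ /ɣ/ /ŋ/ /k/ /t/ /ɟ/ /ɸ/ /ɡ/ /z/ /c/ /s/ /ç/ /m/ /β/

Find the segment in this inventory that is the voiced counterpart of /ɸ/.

/ɸ/ is a voiceless bilabial fricative.
The voiced counterpart is a voiced bilabial fricative — in this inventory, /β/.

/β/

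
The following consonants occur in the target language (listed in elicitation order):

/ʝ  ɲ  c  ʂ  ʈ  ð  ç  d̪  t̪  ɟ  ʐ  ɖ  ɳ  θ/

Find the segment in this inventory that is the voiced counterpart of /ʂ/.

/ʐ/

/ʂ/ is a voiceless retroflex fricative.
The voiced counterpart is a voiced retroflex fricative — in this inventory, /ʐ/.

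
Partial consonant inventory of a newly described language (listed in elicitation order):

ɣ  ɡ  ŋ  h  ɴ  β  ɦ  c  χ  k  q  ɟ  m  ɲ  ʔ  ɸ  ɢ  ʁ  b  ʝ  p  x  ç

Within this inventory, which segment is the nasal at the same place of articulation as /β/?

/m/

/β/ is a voiced bilabial fricative.
The nasal at the same place is a bilabial nasal — in this inventory, /m/.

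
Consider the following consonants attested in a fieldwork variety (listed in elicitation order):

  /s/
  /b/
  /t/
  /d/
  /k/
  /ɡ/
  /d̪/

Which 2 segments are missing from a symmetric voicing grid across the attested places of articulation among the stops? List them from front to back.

bilabial: voiceless —, voiced /b/.
dental: voiceless —, voiced /d̪/.
alveolar: voiceless /t/, voiced /d/.
velar: voiceless /k/, voiced /ɡ/.
Gaps, from front to back: bilabial lacks voiceless (/p/); dental lacks voiceless (/t̪/).

/p/, /t̪/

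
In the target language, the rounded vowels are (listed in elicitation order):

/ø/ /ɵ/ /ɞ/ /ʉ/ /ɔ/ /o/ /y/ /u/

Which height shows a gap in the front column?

height            front     central   back    
high              y         ʉ         u       
high-mid          ø         ɵ         o       
low-mid           —         ɞ         ɔ       
Every height has a front member except low-mid, where /œ/ would be expected.

low-mid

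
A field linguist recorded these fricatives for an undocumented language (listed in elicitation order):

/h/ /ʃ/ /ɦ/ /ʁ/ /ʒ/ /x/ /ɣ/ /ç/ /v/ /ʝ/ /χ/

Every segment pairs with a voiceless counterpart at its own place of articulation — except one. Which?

Postalveolar: /ʃ/ ~ /ʒ/
Palatal: /ç/ ~ /ʝ/
Velar: /x/ ~ /ɣ/
Uvular: /χ/ ~ /ʁ/
Glottal: /h/ ~ /ɦ/
Labiodental: only /v/ (voiced); no voiceless partner.
So /v/ is the unpaired segment.

/v/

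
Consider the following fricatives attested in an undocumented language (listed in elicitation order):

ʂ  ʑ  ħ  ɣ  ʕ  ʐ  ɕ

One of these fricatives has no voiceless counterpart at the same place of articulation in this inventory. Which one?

/ɣ/

Retroflex: /ʂ/ ~ /ʐ/
Alveolo-palatal: /ɕ/ ~ /ʑ/
Pharyngeal: /ħ/ ~ /ʕ/
Velar: only /ɣ/ (voiced); no voiceless partner.
So /ɣ/ is the unpaired segment.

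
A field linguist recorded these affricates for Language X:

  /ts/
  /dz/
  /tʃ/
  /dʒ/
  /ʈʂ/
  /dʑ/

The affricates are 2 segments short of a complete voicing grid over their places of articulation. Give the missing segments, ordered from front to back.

place of articulation  voiceless  voiced  
alveolar          ts        dz      
postalveolar      tʃ        dʒ      
retroflex         ʈʂ        —       
alveolo-palatal   —         dʑ      
Gaps, from front to back: retroflex lacks voiced (/ɖʐ/); alveolo-palatal lacks voiceless (/tɕ/).

/ɖʐ/, /tɕ/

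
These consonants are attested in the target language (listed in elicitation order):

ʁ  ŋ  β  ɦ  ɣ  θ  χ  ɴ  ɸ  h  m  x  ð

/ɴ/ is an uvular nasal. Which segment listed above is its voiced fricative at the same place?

/ʁ/

The voiced fricative at the same place is a voiced uvular fricative — in this inventory, /ʁ/.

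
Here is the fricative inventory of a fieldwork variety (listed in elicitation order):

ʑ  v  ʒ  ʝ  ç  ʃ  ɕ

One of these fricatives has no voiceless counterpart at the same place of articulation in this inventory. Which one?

Postalveolar: /ʃ/ ~ /ʒ/
Alveolo-palatal: /ɕ/ ~ /ʑ/
Palatal: /ç/ ~ /ʝ/
Labiodental: only /v/ (voiced); no voiceless partner.
So /v/ is the unpaired segment.

/v/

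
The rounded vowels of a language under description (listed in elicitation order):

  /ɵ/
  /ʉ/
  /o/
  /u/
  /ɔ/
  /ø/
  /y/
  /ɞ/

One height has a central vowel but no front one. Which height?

high: front /y/, central /ʉ/, back /u/.
high-mid: front /ø/, central /ɵ/, back /o/.
low-mid: front —, central /ɞ/, back /ɔ/.
Every height has a front member except low-mid, where /œ/ would be expected.

low-mid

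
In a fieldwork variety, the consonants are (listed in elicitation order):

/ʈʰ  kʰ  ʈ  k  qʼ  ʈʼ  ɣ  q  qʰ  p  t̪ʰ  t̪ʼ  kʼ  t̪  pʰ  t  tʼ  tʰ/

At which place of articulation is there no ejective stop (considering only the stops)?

bilabial

Plain: /p/ (bilabial), /t̪/ (dental), /t/ (alveolar), /ʈ/ (retroflex), /k/ (velar), /q/ (uvular).
Aspirated: /pʰ/ (bilabial), /t̪ʰ/ (dental), /tʰ/ (alveolar), /ʈʰ/ (retroflex), /kʰ/ (velar), /qʰ/ (uvular).
Ejective: /t̪ʼ/ (dental), /tʼ/ (alveolar), /ʈʼ/ (retroflex), /kʼ/ (velar), /qʼ/ (uvular).
Every place of articulation has an ejective member except bilabial, where /pʼ/ would be expected.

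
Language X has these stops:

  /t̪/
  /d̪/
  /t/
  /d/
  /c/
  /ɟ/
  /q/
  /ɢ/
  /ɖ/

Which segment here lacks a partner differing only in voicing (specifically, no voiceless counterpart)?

/ɖ/

Dental: /t̪/ ~ /d̪/
Alveolar: /t/ ~ /d/
Palatal: /c/ ~ /ɟ/
Uvular: /q/ ~ /ɢ/
Retroflex: only /ɖ/ (voiced); no voiceless partner.
So /ɖ/ is the unpaired segment.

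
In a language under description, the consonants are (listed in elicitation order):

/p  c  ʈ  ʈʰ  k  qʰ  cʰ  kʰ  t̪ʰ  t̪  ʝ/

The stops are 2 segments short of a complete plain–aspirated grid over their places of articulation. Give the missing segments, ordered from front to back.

Plain: /p/ (bilabial), /t̪/ (dental), /ʈ/ (retroflex), /c/ (palatal), /k/ (velar).
Aspirated: /t̪ʰ/ (dental), /ʈʰ/ (retroflex), /cʰ/ (palatal), /kʰ/ (velar), /qʰ/ (uvular).
Gaps, from front to back: bilabial lacks aspirated (/pʰ/); uvular lacks plain (/q/).

/pʰ/, /q/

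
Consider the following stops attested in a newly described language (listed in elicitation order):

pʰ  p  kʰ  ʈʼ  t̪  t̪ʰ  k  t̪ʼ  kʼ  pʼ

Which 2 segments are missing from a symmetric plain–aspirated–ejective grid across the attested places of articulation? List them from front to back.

/ʈ/, /ʈʰ/

place of articulation  plain     aspirated  ejective
bilabial          p         pʰ        pʼ      
dental            t̪        t̪ʰ       t̪ʼ     
retroflex         —         —         ʈʼ      
velar             k         kʰ        kʼ      
Gaps, from front to back: retroflex lacks plain (/ʈ/); retroflex lacks aspirated (/ʈʰ/).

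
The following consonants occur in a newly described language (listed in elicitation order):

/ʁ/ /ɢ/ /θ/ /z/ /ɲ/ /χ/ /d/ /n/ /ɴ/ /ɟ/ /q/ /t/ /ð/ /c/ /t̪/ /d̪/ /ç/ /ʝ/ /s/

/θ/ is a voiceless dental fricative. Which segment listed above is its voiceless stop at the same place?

The voiceless stop at the same place is a voiceless dental stop — in this inventory, /t̪/.

/t̪/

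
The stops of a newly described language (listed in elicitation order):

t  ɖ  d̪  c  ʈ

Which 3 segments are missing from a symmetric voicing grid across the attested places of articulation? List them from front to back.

place of articulation  voiceless  voiced  
dental            —         d̪      
alveolar          t         —       
retroflex         ʈ         ɖ       
palatal           c         —       
Gaps, from front to back: dental lacks voiceless (/t̪/); alveolar lacks voiced (/d/); palatal lacks voiced (/ɟ/).

/t̪/, /d/, /ɟ/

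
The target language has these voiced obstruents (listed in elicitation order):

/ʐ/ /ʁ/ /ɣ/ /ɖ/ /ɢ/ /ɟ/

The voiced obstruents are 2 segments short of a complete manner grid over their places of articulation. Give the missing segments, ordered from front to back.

retroflex: stop /ɖ/, fricative /ʐ/.
palatal: stop /ɟ/, fricative —.
velar: stop —, fricative /ɣ/.
uvular: stop /ɢ/, fricative /ʁ/.
Gaps, from front to back: palatal lacks fricative (/ʝ/); velar lacks stop (/ɡ/).

/ʝ/, /ɡ/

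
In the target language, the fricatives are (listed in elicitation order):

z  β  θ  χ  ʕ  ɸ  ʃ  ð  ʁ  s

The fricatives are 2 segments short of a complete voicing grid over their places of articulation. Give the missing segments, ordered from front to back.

bilabial: voiceless /ɸ/, voiced /β/.
dental: voiceless /θ/, voiced /ð/.
alveolar: voiceless /s/, voiced /z/.
postalveolar: voiceless /ʃ/, voiced —.
uvular: voiceless /χ/, voiced /ʁ/.
pharyngeal: voiceless —, voiced /ʕ/.
Gaps, from front to back: postalveolar lacks voiced (/ʒ/); pharyngeal lacks voiceless (/ħ/).

/ʒ/, /ħ/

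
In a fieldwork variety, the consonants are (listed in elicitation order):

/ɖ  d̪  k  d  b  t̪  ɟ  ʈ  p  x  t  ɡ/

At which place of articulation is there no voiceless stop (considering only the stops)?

palatal

Voiceless: /p/ (bilabial), /t̪/ (dental), /t/ (alveolar), /ʈ/ (retroflex), /k/ (velar).
Voiced: /b/ (bilabial), /d̪/ (dental), /d/ (alveolar), /ɖ/ (retroflex), /ɟ/ (palatal), /ɡ/ (velar).
Every place of articulation has a voiceless member except palatal, where /c/ would be expected.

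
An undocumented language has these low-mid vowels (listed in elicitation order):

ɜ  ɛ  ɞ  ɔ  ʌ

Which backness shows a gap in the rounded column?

front: unrounded /ɛ/, rounded —.
central: unrounded /ɜ/, rounded /ɞ/.
back: unrounded /ʌ/, rounded /ɔ/.
Every backness has a rounded member except front, where /œ/ would be expected.

front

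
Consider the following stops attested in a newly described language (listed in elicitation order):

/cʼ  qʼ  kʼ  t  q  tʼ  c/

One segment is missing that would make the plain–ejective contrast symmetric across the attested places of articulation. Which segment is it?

Plain: /t/ (alveolar), /c/ (palatal), /q/ (uvular).
Ejective: /tʼ/ (alveolar), /cʼ/ (palatal), /kʼ/ (velar), /qʼ/ (uvular).
The velar row has no plain member, so the gap is the plain velar stop /k/.

/k/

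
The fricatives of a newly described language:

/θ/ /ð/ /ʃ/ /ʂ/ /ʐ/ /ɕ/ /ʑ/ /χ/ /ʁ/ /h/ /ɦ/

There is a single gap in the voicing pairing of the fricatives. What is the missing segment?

/ʒ/

dental: voiceless /θ/, voiced /ð/.
postalveolar: voiceless /ʃ/, voiced —.
retroflex: voiceless /ʂ/, voiced /ʐ/.
alveolo-palatal: voiceless /ɕ/, voiced /ʑ/.
uvular: voiceless /χ/, voiced /ʁ/.
glottal: voiceless /h/, voiced /ɦ/.
The postalveolar row has no voiced member, so the gap is the voiced postalveolar fricative /ʒ/.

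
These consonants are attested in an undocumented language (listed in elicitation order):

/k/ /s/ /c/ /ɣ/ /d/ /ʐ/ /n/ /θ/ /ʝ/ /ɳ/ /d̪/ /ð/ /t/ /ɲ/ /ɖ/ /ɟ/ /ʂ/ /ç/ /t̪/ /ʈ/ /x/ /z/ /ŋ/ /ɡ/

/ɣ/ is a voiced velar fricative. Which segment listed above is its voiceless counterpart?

The voiceless counterpart is a voiceless velar fricative — in this inventory, /x/.

/x/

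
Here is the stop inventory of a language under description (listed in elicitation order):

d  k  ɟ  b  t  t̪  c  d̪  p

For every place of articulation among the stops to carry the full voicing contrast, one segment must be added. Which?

place of articulation  voiceless  voiced  
bilabial          p         b       
dental            t̪        d̪      
alveolar          t         d       
palatal           c         ɟ       
velar             k         —       
The velar row has no voiced member, so the gap is the voiced velar stop /ɡ/.

/ɡ/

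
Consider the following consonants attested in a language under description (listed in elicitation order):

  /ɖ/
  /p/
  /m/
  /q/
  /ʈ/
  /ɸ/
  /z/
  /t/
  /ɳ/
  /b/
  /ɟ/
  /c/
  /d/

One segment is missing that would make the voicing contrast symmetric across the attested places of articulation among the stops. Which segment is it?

place of articulation  voiceless  voiced  
bilabial          p         b       
alveolar          t         d       
retroflex         ʈ         ɖ       
palatal           c         ɟ       
uvular            q         —       
The uvular row has no voiced member, so the gap is the voiced uvular stop /ɢ/.

/ɢ/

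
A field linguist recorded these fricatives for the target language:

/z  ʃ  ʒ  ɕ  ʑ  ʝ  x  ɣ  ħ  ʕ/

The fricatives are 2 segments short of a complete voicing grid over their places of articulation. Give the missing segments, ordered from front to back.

alveolar: voiceless —, voiced /z/.
postalveolar: voiceless /ʃ/, voiced /ʒ/.
alveolo-palatal: voiceless /ɕ/, voiced /ʑ/.
palatal: voiceless —, voiced /ʝ/.
velar: voiceless /x/, voiced /ɣ/.
pharyngeal: voiceless /ħ/, voiced /ʕ/.
Gaps, from front to back: alveolar lacks voiceless (/s/); palatal lacks voiceless (/ç/).

/s/, /ç/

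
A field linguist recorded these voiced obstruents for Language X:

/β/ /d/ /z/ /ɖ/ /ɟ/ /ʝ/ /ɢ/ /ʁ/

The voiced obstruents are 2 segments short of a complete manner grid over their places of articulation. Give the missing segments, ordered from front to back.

/b/, /ʐ/

bilabial: stop —, fricative /β/.
alveolar: stop /d/, fricative /z/.
retroflex: stop /ɖ/, fricative —.
palatal: stop /ɟ/, fricative /ʝ/.
uvular: stop /ɢ/, fricative /ʁ/.
Gaps, from front to back: bilabial lacks stop (/b/); retroflex lacks fricative (/ʐ/).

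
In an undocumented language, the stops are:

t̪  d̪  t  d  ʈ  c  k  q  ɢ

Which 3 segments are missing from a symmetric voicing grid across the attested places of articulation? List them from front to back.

dental: voiceless /t̪/, voiced /d̪/.
alveolar: voiceless /t/, voiced /d/.
retroflex: voiceless /ʈ/, voiced —.
palatal: voiceless /c/, voiced —.
velar: voiceless /k/, voiced —.
uvular: voiceless /q/, voiced /ɢ/.
Gaps, from front to back: retroflex lacks voiced (/ɖ/); palatal lacks voiced (/ɟ/); velar lacks voiced (/ɡ/).

/ɖ/, /ɟ/, /ɡ/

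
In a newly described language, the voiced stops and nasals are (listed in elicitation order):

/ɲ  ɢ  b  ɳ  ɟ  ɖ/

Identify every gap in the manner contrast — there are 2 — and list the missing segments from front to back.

bilabial: oral stop /b/, nasal —.
retroflex: oral stop /ɖ/, nasal /ɳ/.
palatal: oral stop /ɟ/, nasal /ɲ/.
uvular: oral stop /ɢ/, nasal —.
Gaps, from front to back: bilabial lacks nasal (/m/); uvular lacks nasal (/ɴ/).

/m/, /ɴ/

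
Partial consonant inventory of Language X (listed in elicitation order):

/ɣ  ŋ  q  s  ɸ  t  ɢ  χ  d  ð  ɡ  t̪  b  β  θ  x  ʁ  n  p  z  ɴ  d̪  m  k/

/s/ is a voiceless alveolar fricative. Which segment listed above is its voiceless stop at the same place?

The voiceless stop at the same place is a voiceless alveolar stop — in this inventory, /t/.

/t/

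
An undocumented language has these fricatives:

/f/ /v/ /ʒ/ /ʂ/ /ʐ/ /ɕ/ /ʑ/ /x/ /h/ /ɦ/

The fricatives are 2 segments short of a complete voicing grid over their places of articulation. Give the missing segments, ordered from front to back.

/ʃ/, /ɣ/

place of articulation  voiceless  voiced  
labiodental       f         v       
postalveolar      —         ʒ       
retroflex         ʂ         ʐ       
alveolo-palatal   ɕ         ʑ       
velar             x         —       
glottal           h         ɦ       
Gaps, from front to back: postalveolar lacks voiceless (/ʃ/); velar lacks voiced (/ɣ/).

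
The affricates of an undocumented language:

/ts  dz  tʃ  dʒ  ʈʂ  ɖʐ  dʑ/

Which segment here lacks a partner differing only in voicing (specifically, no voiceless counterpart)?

/dʑ/

Alveolar: /ts/ ~ /dz/
Postalveolar: /tʃ/ ~ /dʒ/
Retroflex: /ʈʂ/ ~ /ɖʐ/
Alveolo-palatal: only /dʑ/ (voiced); no voiceless partner.
So /dʑ/ is the unpaired segment.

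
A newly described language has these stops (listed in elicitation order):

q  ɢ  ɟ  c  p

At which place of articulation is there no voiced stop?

bilabial

place of articulation  voiceless  voiced  
bilabial          p         —       
palatal           c         ɟ       
uvular            q         ɢ       
Every place of articulation has a voiced member except bilabial, where /b/ would be expected.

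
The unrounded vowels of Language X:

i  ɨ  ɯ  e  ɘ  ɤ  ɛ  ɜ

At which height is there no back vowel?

low-mid

high: front /i/, central /ɨ/, back /ɯ/.
high-mid: front /e/, central /ɘ/, back /ɤ/.
low-mid: front /ɛ/, central /ɜ/, back —.
Every height has a back member except low-mid, where /ʌ/ would be expected.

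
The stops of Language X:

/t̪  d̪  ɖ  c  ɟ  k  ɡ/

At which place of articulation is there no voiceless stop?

retroflex

dental: voiceless /t̪/, voiced /d̪/.
retroflex: voiceless —, voiced /ɖ/.
palatal: voiceless /c/, voiced /ɟ/.
velar: voiceless /k/, voiced /ɡ/.
Every place of articulation has a voiceless member except retroflex, where /ʈ/ would be expected.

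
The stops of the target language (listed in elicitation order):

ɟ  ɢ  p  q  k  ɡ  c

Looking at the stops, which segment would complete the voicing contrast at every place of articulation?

/b/

bilabial: voiceless /p/, voiced —.
palatal: voiceless /c/, voiced /ɟ/.
velar: voiceless /k/, voiced /ɡ/.
uvular: voiceless /q/, voiced /ɢ/.
The bilabial row has no voiced member, so the gap is the voiced bilabial stop /b/.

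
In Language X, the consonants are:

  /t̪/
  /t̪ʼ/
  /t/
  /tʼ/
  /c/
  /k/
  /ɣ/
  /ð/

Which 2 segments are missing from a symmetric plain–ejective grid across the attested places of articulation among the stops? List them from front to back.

/cʼ/, /kʼ/

place of articulation  plain     ejective
dental            t̪        t̪ʼ     
alveolar          t         tʼ      
palatal           c         —       
velar             k         —       
Gaps, from front to back: palatal lacks ejective (/cʼ/); velar lacks ejective (/kʼ/).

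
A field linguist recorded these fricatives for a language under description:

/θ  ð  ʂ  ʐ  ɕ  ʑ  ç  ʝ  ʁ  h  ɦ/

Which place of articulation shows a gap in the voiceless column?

uvular

dental: voiceless /θ/, voiced /ð/.
retroflex: voiceless /ʂ/, voiced /ʐ/.
alveolo-palatal: voiceless /ɕ/, voiced /ʑ/.
palatal: voiceless /ç/, voiced /ʝ/.
uvular: voiceless —, voiced /ʁ/.
glottal: voiceless /h/, voiced /ɦ/.
Every place of articulation has a voiceless member except uvular, where /χ/ would be expected.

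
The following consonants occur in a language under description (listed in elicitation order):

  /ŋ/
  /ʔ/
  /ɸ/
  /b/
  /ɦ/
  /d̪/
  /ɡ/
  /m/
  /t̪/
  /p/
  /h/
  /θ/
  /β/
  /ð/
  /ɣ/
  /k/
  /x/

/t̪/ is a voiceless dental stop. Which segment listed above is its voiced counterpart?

The voiced counterpart is a voiced dental stop — in this inventory, /d̪/.

/d̪/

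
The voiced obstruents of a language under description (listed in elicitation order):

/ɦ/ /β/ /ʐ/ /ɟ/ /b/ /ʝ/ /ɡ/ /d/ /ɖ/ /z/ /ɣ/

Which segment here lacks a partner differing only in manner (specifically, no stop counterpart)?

Bilabial: /b/ ~ /β/
Alveolar: /d/ ~ /z/
Retroflex: /ɖ/ ~ /ʐ/
Palatal: /ɟ/ ~ /ʝ/
Velar: /ɡ/ ~ /ɣ/
Glottal: only /ɦ/ (fricative); no stop partner.
So /ɦ/ is the unpaired segment.

/ɦ/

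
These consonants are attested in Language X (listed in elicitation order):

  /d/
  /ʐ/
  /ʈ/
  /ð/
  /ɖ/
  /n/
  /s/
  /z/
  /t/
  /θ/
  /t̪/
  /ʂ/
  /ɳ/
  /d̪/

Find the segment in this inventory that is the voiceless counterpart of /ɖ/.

/ɖ/ is a voiced retroflex stop.
The voiceless counterpart is a voiceless retroflex stop — in this inventory, /ʈ/.

/ʈ/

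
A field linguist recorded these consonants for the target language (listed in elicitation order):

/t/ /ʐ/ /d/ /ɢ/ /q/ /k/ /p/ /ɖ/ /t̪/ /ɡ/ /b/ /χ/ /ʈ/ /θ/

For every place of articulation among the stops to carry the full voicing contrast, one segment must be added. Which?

/d̪/

place of articulation  voiceless  voiced  
bilabial          p         b       
dental            t̪        —       
alveolar          t         d       
retroflex         ʈ         ɖ       
velar             k         ɡ       
uvular            q         ɢ       
The dental row has no voiced member, so the gap is the voiced dental stop /d̪/.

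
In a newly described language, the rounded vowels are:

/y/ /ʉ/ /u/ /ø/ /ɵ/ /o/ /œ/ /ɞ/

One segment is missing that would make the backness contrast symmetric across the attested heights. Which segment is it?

height            front     central   back    
high              y         ʉ         u       
high-mid          ø         ɵ         o       
low-mid           œ         ɞ         —       
The low-mid row has no back member, so the gap is the low-mid back rounded vowel /ɔ/.

/ɔ/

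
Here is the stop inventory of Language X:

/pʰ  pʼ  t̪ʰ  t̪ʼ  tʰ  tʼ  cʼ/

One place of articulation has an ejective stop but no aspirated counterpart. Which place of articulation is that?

palatal

bilabial: aspirated /pʰ/, ejective /pʼ/.
dental: aspirated /t̪ʰ/, ejective /t̪ʼ/.
alveolar: aspirated /tʰ/, ejective /tʼ/.
palatal: aspirated —, ejective /cʼ/.
Every place of articulation has an aspirated member except palatal, where /cʰ/ would be expected.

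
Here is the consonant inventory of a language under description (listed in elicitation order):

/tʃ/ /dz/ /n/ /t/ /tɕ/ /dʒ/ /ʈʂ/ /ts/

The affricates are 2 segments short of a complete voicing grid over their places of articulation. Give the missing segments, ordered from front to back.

/ɖʐ/, /dʑ/

Voiceless: /ts/ (alveolar), /tʃ/ (postalveolar), /ʈʂ/ (retroflex), /tɕ/ (alveolo-palatal).
Voiced: /dz/ (alveolar), /dʒ/ (postalveolar).
Gaps, from front to back: retroflex lacks voiced (/ɖʐ/); alveolo-palatal lacks voiced (/dʑ/).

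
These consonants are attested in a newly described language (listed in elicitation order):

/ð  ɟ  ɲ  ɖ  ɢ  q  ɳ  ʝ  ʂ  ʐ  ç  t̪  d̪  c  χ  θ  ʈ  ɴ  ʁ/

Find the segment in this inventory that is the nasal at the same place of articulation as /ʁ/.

/ʁ/ is a voiced uvular fricative.
The nasal at the same place is an uvular nasal — in this inventory, /ɴ/.

/ɴ/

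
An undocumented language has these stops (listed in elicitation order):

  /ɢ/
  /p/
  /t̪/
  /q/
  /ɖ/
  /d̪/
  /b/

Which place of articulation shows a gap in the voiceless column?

retroflex

place of articulation  voiceless  voiced  
bilabial          p         b       
dental            t̪        d̪      
retroflex         —         ɖ       
uvular            q         ɢ       
Every place of articulation has a voiceless member except retroflex, where /ʈ/ would be expected.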